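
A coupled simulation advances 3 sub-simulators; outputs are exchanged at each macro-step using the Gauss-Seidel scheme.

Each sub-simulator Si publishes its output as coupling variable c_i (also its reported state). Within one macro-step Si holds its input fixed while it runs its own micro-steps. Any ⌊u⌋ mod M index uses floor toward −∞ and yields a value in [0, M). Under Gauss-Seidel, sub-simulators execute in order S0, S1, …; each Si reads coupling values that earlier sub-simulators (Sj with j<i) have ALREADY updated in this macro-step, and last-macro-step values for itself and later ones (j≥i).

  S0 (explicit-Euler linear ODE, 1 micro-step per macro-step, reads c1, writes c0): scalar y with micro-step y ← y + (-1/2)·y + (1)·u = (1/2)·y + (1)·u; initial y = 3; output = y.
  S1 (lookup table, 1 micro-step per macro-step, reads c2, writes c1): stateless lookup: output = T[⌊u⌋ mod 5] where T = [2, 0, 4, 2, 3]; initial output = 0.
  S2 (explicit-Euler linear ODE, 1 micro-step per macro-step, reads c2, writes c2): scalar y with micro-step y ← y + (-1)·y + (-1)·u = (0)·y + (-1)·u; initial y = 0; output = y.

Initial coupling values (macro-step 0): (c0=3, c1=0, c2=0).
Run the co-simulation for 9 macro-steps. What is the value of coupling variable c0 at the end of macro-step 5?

macro 1: S0 reads c1=0 → after 1×micro: 3/2; S1 reads c2=0 → after 1×micro: 2; S2 reads c2=0 → after 1×micro: 0 ⇒ (c0=3/2, c1=2, c2=0)
macro 2: S0 reads c1=2 → after 1×micro: 11/4; S1 reads c2=0 → after 1×micro: 2; S2 reads c2=0 → after 1×micro: 0 ⇒ (c0=11/4, c1=2, c2=0)
macro 3: S0 reads c1=2 → after 1×micro: 27/8; S1 reads c2=0 → after 1×micro: 2; S2 reads c2=0 → after 1×micro: 0 ⇒ (c0=27/8, c1=2, c2=0)
macro 4: S0 reads c1=2 → after 1×micro: 59/16; S1 reads c2=0 → after 1×micro: 2; S2 reads c2=0 → after 1×micro: 0 ⇒ (c0=59/16, c1=2, c2=0)
macro 5: S0 reads c1=2 → after 1×micro: 123/32; S1 reads c2=0 → after 1×micro: 2; S2 reads c2=0 → after 1×micro: 0 ⇒ (c0=123/32, c1=2, c2=0)
macro 6: S0 reads c1=2 → after 1×micro: 251/64; S1 reads c2=0 → after 1×micro: 2; S2 reads c2=0 → after 1×micro: 0 ⇒ (c0=251/64, c1=2, c2=0)
macro 7: S0 reads c1=2 → after 1×micro: 507/128; S1 reads c2=0 → after 1×micro: 2; S2 reads c2=0 → after 1×micro: 0 ⇒ (c0=507/128, c1=2, c2=0)
macro 8: S0 reads c1=2 → after 1×micro: 1019/256; S1 reads c2=0 → after 1×micro: 2; S2 reads c2=0 → after 1×micro: 0 ⇒ (c0=1019/256, c1=2, c2=0)
macro 9: S0 reads c1=2 → after 1×micro: 2043/512; S1 reads c2=0 → after 1×micro: 2; S2 reads c2=0 → after 1×micro: 0 ⇒ (c0=2043/512, c1=2, c2=0)

c0 at macro-step 5 = 123/32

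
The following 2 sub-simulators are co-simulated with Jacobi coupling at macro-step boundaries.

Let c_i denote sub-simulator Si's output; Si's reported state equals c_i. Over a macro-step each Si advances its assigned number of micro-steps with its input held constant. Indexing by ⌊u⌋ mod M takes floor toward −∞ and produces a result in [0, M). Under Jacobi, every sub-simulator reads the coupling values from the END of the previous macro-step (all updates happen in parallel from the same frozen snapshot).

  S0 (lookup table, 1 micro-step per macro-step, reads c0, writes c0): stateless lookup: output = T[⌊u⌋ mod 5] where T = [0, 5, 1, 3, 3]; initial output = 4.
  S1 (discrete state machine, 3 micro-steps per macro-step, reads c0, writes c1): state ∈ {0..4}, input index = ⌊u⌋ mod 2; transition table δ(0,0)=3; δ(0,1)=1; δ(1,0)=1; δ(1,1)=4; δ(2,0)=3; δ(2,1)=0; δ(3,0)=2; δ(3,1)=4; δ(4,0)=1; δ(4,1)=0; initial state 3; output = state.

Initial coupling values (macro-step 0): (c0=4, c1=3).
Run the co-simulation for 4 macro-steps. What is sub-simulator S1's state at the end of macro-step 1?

S1 state at macro-step 1 = 2

macro 1: S0 reads c0=4 → after 1×micro: 3; S1 reads c0=4 → after 3×micro: 2 ⇒ (c0=3, c1=2)
macro 2: S0 reads c0=3 → after 1×micro: 3; S1 reads c0=3 → after 3×micro: 4 ⇒ (c0=3, c1=4)
macro 3: S0 reads c0=3 → after 1×micro: 3; S1 reads c0=3 → after 3×micro: 4 ⇒ (c0=3, c1=4)
macro 4: S0 reads c0=3 → after 1×micro: 3; S1 reads c0=3 → after 3×micro: 4 ⇒ (c0=3, c1=4)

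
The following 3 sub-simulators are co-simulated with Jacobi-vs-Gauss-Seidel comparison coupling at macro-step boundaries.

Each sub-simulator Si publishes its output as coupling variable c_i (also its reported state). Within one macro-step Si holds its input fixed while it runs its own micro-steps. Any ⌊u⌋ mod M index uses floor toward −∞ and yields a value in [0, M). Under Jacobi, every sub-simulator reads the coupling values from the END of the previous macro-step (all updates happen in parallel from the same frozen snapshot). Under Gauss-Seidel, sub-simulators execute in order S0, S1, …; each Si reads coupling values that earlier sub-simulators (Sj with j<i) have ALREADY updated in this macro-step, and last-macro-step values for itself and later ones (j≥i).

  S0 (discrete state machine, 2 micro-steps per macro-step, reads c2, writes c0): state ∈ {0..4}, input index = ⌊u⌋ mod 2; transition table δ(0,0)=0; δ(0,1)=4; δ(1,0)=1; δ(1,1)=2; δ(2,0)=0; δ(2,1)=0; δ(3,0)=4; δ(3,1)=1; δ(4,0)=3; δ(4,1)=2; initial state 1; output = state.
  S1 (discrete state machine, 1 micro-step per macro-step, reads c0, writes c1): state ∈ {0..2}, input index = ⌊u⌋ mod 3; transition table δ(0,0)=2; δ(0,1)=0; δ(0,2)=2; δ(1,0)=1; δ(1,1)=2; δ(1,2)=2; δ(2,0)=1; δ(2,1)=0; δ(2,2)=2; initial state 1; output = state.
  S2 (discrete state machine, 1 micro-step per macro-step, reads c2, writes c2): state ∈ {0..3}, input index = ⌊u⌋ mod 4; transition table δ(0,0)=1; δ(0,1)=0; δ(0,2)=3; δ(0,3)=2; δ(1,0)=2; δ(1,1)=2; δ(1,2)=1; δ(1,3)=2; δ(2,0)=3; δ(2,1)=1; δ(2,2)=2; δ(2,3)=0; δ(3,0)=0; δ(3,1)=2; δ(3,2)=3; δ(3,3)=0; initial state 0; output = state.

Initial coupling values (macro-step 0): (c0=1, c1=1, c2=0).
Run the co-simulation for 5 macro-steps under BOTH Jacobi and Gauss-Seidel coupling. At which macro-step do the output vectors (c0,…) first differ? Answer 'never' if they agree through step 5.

[Jacobi] macro 1: S0 reads c2=0 → after 2×micro: 1; S1 reads c0=1 → after 1×micro: 2; S2 reads c2=0 → after 1×micro: 1 ⇒ (c0=1, c1=2, c2=1)
[Jacobi] macro 2: S0 reads c2=1 → after 2×micro: 0; S1 reads c0=1 → after 1×micro: 0; S2 reads c2=1 → after 1×micro: 2 ⇒ (c0=0, c1=0, c2=2)
[Jacobi] macro 3: S0 reads c2=2 → after 2×micro: 0; S1 reads c0=0 → after 1×micro: 2; S2 reads c2=2 → after 1×micro: 2 ⇒ (c0=0, c1=2, c2=2)
[Jacobi] macro 4: S0 reads c2=2 → after 2×micro: 0; S1 reads c0=0 → after 1×micro: 1; S2 reads c2=2 → after 1×micro: 2 ⇒ (c0=0, c1=1, c2=2)
[Jacobi] macro 5: S0 reads c2=2 → after 2×micro: 0; S1 reads c0=0 → after 1×micro: 1; S2 reads c2=2 → after 1×micro: 2 ⇒ (c0=0, c1=1, c2=2)
[Gauss-Seidel] macro 1: S0 reads c2=0 → after 2×micro: 1; S1 reads c0=1 → after 1×micro: 2; S2 reads c2=0 → after 1×micro: 1 ⇒ (c0=1, c1=2, c2=1)
[Gauss-Seidel] macro 2: S0 reads c2=1 → after 2×micro: 0; S1 reads c0=0 → after 1×micro: 1; S2 reads c2=1 → after 1×micro: 2 ⇒ (c0=0, c1=1, c2=2)
[Gauss-Seidel] macro 3: S0 reads c2=2 → after 2×micro: 0; S1 reads c0=0 → after 1×micro: 1; S2 reads c2=2 → after 1×micro: 2 ⇒ (c0=0, c1=1, c2=2)
[Gauss-Seidel] macro 4: S0 reads c2=2 → after 2×micro: 0; S1 reads c0=0 → after 1×micro: 1; S2 reads c2=2 → after 1×micro: 2 ⇒ (c0=0, c1=1, c2=2)
[Gauss-Seidel] macro 5: S0 reads c2=2 → after 2×micro: 0; S1 reads c0=0 → after 1×micro: 1; S2 reads c2=2 → after 1×micro: 2 ⇒ (c0=0, c1=1, c2=2)

first divergence at macro-step: 2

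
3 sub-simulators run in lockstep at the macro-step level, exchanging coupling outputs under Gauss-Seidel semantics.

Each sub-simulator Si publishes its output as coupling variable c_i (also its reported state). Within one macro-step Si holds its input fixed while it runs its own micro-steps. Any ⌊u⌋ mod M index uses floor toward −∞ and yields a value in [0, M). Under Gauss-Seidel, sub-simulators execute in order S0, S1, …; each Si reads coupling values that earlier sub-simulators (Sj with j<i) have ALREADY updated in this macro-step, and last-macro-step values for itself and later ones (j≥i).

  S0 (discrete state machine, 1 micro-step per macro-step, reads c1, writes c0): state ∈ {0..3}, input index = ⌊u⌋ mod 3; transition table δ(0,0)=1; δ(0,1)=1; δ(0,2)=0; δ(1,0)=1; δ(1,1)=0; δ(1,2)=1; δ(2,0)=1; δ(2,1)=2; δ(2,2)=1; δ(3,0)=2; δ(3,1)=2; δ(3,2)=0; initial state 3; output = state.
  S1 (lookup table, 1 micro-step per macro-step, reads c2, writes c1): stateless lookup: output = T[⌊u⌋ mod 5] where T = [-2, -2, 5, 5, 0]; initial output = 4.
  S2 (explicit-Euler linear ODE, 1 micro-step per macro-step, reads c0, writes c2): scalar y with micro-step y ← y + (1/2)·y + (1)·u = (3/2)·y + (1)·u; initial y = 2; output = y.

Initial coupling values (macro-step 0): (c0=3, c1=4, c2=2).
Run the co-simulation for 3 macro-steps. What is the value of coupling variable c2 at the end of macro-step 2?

c2 at macro-step 2 = 17/2

macro 1: S0 reads c1=4 → after 1×micro: 2; S1 reads c2=2 → after 1×micro: 5; S2 reads c0=2 → after 1×micro: 5 ⇒ (c0=2, c1=5, c2=5)
macro 2: S0 reads c1=5 → after 1×micro: 1; S1 reads c2=5 → after 1×micro: -2; S2 reads c0=1 → after 1×micro: 17/2 ⇒ (c0=1, c1=-2, c2=17/2)
macro 3: S0 reads c1=-2 → after 1×micro: 0; S1 reads c2=17/2 → after 1×micro: 5; S2 reads c0=0 → after 1×micro: 51/4 ⇒ (c0=0, c1=5, c2=51/4)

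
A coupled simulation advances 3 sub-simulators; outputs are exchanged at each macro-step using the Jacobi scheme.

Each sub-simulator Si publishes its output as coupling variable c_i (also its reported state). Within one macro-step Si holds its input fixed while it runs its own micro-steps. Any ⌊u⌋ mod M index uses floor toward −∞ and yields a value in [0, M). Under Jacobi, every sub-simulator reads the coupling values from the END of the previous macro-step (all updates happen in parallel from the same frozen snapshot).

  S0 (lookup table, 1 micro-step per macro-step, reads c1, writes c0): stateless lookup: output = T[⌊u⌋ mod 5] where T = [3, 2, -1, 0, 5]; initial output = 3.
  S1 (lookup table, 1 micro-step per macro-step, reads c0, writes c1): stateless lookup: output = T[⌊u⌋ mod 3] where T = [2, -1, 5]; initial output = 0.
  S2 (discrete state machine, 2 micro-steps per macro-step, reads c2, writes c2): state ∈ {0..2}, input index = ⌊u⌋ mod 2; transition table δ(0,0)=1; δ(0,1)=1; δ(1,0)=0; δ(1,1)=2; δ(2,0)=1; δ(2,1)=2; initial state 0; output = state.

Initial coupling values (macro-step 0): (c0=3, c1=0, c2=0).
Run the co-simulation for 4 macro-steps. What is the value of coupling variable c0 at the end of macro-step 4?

macro 1: S0 reads c1=0 → after 1×micro: 3; S1 reads c0=3 → after 1×micro: 2; S2 reads c2=0 → after 2×micro: 0 ⇒ (c0=3, c1=2, c2=0)
macro 2: S0 reads c1=2 → after 1×micro: -1; S1 reads c0=3 → after 1×micro: 2; S2 reads c2=0 → after 2×micro: 0 ⇒ (c0=-1, c1=2, c2=0)
macro 3: S0 reads c1=2 → after 1×micro: -1; S1 reads c0=-1 → after 1×micro: 5; S2 reads c2=0 → after 2×micro: 0 ⇒ (c0=-1, c1=5, c2=0)
macro 4: S0 reads c1=5 → after 1×micro: 3; S1 reads c0=-1 → after 1×micro: 5; S2 reads c2=0 → after 2×micro: 0 ⇒ (c0=3, c1=5, c2=0)

c0 at macro-step 4 = 3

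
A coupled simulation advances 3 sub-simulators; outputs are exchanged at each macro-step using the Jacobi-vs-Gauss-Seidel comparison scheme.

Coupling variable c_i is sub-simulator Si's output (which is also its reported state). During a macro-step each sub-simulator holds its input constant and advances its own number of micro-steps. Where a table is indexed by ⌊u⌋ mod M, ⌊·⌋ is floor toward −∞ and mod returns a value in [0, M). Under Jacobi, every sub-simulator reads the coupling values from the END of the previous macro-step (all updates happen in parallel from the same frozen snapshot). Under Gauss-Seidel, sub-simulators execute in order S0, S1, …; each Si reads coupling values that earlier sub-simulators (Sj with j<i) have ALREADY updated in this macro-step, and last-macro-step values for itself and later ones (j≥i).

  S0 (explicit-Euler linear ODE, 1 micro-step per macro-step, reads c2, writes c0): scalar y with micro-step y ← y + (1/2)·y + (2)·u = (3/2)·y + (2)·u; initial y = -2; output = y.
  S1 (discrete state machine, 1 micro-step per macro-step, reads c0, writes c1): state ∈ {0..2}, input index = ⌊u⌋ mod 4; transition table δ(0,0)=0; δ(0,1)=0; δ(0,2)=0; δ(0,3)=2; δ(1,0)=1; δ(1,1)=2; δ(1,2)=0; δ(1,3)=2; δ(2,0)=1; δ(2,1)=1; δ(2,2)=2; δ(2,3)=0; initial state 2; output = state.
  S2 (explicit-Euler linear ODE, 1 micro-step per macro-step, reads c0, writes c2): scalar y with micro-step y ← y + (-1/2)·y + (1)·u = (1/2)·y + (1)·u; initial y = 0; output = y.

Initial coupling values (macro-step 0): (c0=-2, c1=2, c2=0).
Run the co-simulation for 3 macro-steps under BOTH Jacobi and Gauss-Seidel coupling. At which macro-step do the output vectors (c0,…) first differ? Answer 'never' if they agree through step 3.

first divergence at macro-step: 1

[Jacobi] macro 1: S0 reads c2=0 → after 1×micro: -3; S1 reads c0=-2 → after 1×micro: 2; S2 reads c0=-2 → after 1×micro: -2 ⇒ (c0=-3, c1=2, c2=-2)
[Jacobi] macro 2: S0 reads c2=-2 → after 1×micro: -17/2; S1 reads c0=-3 → after 1×micro: 1; S2 reads c0=-3 → after 1×micro: -4 ⇒ (c0=-17/2, c1=1, c2=-4)
[Jacobi] macro 3: S0 reads c2=-4 → after 1×micro: -83/4; S1 reads c0=-17/2 → after 1×micro: 2; S2 reads c0=-17/2 → after 1×micro: -21/2 ⇒ (c0=-83/4, c1=2, c2=-21/2)
[Gauss-Seidel] macro 1: S0 reads c2=0 → after 1×micro: -3; S1 reads c0=-3 → after 1×micro: 1; S2 reads c0=-3 → after 1×micro: -3 ⇒ (c0=-3, c1=1, c2=-3)
[Gauss-Seidel] macro 2: S0 reads c2=-3 → after 1×micro: -21/2; S1 reads c0=-21/2 → after 1×micro: 2; S2 reads c0=-21/2 → after 1×micro: -12 ⇒ (c0=-21/2, c1=2, c2=-12)
[Gauss-Seidel] macro 3: S0 reads c2=-12 → after 1×micro: -159/4; S1 reads c0=-159/4 → after 1×micro: 1; S2 reads c0=-159/4 → after 1×micro: -183/4 ⇒ (c0=-159/4, c1=1, c2=-183/4)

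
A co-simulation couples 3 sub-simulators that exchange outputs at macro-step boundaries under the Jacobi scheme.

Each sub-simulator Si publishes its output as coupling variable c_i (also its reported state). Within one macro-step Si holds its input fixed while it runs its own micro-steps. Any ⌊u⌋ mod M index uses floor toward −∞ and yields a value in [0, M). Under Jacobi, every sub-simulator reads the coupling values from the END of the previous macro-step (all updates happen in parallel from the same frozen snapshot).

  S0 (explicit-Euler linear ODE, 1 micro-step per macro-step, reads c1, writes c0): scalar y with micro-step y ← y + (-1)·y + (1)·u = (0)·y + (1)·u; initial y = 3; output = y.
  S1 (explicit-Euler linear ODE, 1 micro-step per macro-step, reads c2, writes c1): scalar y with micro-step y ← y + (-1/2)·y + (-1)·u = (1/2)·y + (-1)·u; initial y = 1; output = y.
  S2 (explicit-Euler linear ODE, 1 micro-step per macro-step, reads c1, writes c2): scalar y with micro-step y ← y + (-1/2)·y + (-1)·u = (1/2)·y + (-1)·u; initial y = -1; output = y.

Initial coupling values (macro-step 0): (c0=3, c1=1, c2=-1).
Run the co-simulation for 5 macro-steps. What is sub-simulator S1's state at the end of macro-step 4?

macro 1: S0 reads c1=1 → after 1×micro: 1; S1 reads c2=-1 → after 1×micro: 3/2; S2 reads c1=1 → after 1×micro: -3/2 ⇒ (c0=1, c1=3/2, c2=-3/2)
macro 2: S0 reads c1=3/2 → after 1×micro: 3/2; S1 reads c2=-3/2 → after 1×micro: 9/4; S2 reads c1=3/2 → after 1×micro: -9/4 ⇒ (c0=3/2, c1=9/4, c2=-9/4)
macro 3: S0 reads c1=9/4 → after 1×micro: 9/4; S1 reads c2=-9/4 → after 1×micro: 27/8; S2 reads c1=9/4 → after 1×micro: -27/8 ⇒ (c0=9/4, c1=27/8, c2=-27/8)
macro 4: S0 reads c1=27/8 → after 1×micro: 27/8; S1 reads c2=-27/8 → after 1×micro: 81/16; S2 reads c1=27/8 → after 1×micro: -81/16 ⇒ (c0=27/8, c1=81/16, c2=-81/16)
macro 5: S0 reads c1=81/16 → after 1×micro: 81/16; S1 reads c2=-81/16 → after 1×micro: 243/32; S2 reads c1=81/16 → after 1×micro: -243/32 ⇒ (c0=81/16, c1=243/32, c2=-243/32)

S1 state at macro-step 4 = 81/16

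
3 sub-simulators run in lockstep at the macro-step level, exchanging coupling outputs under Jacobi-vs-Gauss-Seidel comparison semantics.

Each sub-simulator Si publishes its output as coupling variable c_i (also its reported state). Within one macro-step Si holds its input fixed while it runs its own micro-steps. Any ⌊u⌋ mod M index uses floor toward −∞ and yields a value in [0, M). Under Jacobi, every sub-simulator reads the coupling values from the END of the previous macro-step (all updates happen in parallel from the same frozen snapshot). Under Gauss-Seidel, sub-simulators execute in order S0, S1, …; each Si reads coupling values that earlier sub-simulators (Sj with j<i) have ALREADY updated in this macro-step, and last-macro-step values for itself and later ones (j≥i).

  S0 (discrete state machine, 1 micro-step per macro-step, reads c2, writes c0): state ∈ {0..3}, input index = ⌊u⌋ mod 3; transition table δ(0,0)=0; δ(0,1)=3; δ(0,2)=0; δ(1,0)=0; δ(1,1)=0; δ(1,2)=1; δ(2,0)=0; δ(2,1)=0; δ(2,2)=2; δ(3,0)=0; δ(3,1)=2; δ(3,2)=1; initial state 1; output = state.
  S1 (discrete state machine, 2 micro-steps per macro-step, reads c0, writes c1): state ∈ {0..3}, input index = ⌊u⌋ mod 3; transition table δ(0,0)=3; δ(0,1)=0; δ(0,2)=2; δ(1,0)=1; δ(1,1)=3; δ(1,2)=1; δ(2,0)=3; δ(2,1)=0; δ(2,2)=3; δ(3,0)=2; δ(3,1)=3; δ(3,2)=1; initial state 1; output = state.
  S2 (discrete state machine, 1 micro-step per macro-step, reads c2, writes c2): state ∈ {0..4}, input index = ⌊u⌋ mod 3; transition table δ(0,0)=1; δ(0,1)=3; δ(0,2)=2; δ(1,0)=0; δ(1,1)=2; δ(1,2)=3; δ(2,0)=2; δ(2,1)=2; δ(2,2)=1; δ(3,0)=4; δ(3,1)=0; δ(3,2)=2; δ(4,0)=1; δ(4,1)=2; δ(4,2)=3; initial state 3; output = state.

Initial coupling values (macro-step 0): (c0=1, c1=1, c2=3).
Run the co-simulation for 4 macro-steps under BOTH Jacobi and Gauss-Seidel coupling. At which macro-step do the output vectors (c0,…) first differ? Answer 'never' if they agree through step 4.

[Jacobi] macro 1: S0 reads c2=3 → after 1×micro: 0; S1 reads c0=1 → after 2×micro: 3; S2 reads c2=3 → after 1×micro: 4 ⇒ (c0=0, c1=3, c2=4)
[Jacobi] macro 2: S0 reads c2=4 → after 1×micro: 3; S1 reads c0=0 → after 2×micro: 3; S2 reads c2=4 → after 1×micro: 2 ⇒ (c0=3, c1=3, c2=2)
[Jacobi] macro 3: S0 reads c2=2 → after 1×micro: 1; S1 reads c0=3 → after 2×micro: 3; S2 reads c2=2 → after 1×micro: 1 ⇒ (c0=1, c1=3, c2=1)
[Jacobi] macro 4: S0 reads c2=1 → after 1×micro: 0; S1 reads c0=1 → after 2×micro: 3; S2 reads c2=1 → after 1×micro: 2 ⇒ (c0=0, c1=3, c2=2)
[Gauss-Seidel] macro 1: S0 reads c2=3 → after 1×micro: 0; S1 reads c0=0 → after 2×micro: 1; S2 reads c2=3 → after 1×micro: 4 ⇒ (c0=0, c1=1, c2=4)
[Gauss-Seidel] macro 2: S0 reads c2=4 → after 1×micro: 3; S1 reads c0=3 → after 2×micro: 1; S2 reads c2=4 → after 1×micro: 2 ⇒ (c0=3, c1=1, c2=2)
[Gauss-Seidel] macro 3: S0 reads c2=2 → after 1×micro: 1; S1 reads c0=1 → after 2×micro: 3; S2 reads c2=2 → after 1×micro: 1 ⇒ (c0=1, c1=3, c2=1)
[Gauss-Seidel] macro 4: S0 reads c2=1 → after 1×micro: 0; S1 reads c0=0 → after 2×micro: 3; S2 reads c2=1 → after 1×micro: 2 ⇒ (c0=0, c1=3, c2=2)

first divergence at macro-step: 1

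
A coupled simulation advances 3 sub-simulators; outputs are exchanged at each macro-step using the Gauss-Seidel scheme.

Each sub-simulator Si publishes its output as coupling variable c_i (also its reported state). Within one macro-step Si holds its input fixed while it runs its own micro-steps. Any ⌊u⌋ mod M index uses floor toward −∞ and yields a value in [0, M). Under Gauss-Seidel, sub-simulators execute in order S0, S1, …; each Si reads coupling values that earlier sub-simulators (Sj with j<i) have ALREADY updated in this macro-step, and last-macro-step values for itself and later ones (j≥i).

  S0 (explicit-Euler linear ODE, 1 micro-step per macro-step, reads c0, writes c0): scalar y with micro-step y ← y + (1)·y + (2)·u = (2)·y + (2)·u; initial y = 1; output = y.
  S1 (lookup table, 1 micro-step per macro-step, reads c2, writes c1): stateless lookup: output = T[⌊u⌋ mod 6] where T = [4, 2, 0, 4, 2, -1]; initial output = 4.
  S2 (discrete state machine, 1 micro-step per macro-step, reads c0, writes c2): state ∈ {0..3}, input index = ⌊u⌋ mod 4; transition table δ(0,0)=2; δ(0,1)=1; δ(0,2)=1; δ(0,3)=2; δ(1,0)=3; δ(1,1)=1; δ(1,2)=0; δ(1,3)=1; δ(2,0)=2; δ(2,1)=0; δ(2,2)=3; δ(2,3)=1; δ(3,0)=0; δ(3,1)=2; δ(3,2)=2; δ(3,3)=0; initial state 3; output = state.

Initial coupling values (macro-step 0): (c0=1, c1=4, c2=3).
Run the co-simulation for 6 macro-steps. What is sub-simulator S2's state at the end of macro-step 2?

S2 state at macro-step 2 = 2

macro 1: S0 reads c0=1 → after 1×micro: 4; S1 reads c2=3 → after 1×micro: 4; S2 reads c0=4 → after 1×micro: 0 ⇒ (c0=4, c1=4, c2=0)
macro 2: S0 reads c0=4 → after 1×micro: 16; S1 reads c2=0 → after 1×micro: 4; S2 reads c0=16 → after 1×micro: 2 ⇒ (c0=16, c1=4, c2=2)
macro 3: S0 reads c0=16 → after 1×micro: 64; S1 reads c2=2 → after 1×micro: 0; S2 reads c0=64 → after 1×micro: 2 ⇒ (c0=64, c1=0, c2=2)
macro 4: S0 reads c0=64 → after 1×micro: 256; S1 reads c2=2 → after 1×micro: 0; S2 reads c0=256 → after 1×micro: 2 ⇒ (c0=256, c1=0, c2=2)
macro 5: S0 reads c0=256 → after 1×micro: 1024; S1 reads c2=2 → after 1×micro: 0; S2 reads c0=1024 → after 1×micro: 2 ⇒ (c0=1024, c1=0, c2=2)
macro 6: S0 reads c0=1024 → after 1×micro: 4096; S1 reads c2=2 → after 1×micro: 0; S2 reads c0=4096 → after 1×micro: 2 ⇒ (c0=4096, c1=0, c2=2)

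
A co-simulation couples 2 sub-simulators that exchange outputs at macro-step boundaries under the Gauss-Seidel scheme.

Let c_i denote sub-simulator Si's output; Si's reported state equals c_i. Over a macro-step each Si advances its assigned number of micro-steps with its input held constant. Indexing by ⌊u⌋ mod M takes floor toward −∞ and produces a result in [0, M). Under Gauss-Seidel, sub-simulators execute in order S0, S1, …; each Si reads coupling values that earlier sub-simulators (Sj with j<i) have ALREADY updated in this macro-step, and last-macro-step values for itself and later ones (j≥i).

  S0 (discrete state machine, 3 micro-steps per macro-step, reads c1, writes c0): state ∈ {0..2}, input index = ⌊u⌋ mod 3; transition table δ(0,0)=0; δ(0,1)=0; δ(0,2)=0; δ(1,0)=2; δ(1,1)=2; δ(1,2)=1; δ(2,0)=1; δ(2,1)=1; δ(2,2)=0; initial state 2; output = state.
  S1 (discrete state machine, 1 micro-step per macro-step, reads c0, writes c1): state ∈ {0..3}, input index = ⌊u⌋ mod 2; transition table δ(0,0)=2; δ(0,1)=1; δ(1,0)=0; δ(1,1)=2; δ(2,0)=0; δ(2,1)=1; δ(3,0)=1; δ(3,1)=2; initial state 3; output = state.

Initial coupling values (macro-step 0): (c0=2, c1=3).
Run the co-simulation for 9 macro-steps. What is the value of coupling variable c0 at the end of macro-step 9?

c0 at macro-step 9 = 2

macro 1: S0 reads c1=3 → after 3×micro: 1; S1 reads c0=1 → after 1×micro: 2 ⇒ (c0=1, c1=2)
macro 2: S0 reads c1=2 → after 3×micro: 1; S1 reads c0=1 → after 1×micro: 1 ⇒ (c0=1, c1=1)
macro 3: S0 reads c1=1 → after 3×micro: 2; S1 reads c0=2 → after 1×micro: 0 ⇒ (c0=2, c1=0)
macro 4: S0 reads c1=0 → after 3×micro: 1; S1 reads c0=1 → after 1×micro: 1 ⇒ (c0=1, c1=1)
macro 5: S0 reads c1=1 → after 3×micro: 2; S1 reads c0=2 → after 1×micro: 0 ⇒ (c0=2, c1=0)
macro 6: S0 reads c1=0 → after 3×micro: 1; S1 reads c0=1 → after 1×micro: 1 ⇒ (c0=1, c1=1)
macro 7: S0 reads c1=1 → after 3×micro: 2; S1 reads c0=2 → after 1×micro: 0 ⇒ (c0=2, c1=0)
macro 8: S0 reads c1=0 → after 3×micro: 1; S1 reads c0=1 → after 1×micro: 1 ⇒ (c0=1, c1=1)
macro 9: S0 reads c1=1 → after 3×micro: 2; S1 reads c0=2 → after 1×micro: 0 ⇒ (c0=2, c1=0)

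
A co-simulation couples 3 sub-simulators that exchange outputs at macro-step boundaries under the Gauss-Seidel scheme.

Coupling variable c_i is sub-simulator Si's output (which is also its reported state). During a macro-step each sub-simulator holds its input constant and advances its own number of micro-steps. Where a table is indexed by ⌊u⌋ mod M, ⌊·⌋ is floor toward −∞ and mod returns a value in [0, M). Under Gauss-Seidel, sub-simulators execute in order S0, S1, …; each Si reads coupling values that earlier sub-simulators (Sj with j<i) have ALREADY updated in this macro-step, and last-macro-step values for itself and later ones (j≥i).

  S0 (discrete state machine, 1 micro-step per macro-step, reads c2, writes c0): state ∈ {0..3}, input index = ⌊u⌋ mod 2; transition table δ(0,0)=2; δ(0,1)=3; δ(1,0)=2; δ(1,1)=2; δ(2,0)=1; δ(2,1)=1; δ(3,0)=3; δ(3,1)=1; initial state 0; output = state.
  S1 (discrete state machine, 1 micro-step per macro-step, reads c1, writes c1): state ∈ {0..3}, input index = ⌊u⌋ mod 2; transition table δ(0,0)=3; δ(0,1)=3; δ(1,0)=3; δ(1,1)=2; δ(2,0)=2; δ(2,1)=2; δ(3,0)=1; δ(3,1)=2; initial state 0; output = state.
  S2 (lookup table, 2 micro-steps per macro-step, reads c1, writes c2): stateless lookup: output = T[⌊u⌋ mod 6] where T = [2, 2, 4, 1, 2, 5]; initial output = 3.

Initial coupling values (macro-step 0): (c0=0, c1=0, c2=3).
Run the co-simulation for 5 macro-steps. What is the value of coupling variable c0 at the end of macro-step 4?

macro 1: S0 reads c2=3 → after 1×micro: 3; S1 reads c1=0 → after 1×micro: 3; S2 reads c1=3 → after 2×micro: 1 ⇒ (c0=3, c1=3, c2=1)
macro 2: S0 reads c2=1 → after 1×micro: 1; S1 reads c1=3 → after 1×micro: 2; S2 reads c1=2 → after 2×micro: 4 ⇒ (c0=1, c1=2, c2=4)
macro 3: S0 reads c2=4 → after 1×micro: 2; S1 reads c1=2 → after 1×micro: 2; S2 reads c1=2 → after 2×micro: 4 ⇒ (c0=2, c1=2, c2=4)
macro 4: S0 reads c2=4 → after 1×micro: 1; S1 reads c1=2 → after 1×micro: 2; S2 reads c1=2 → after 2×micro: 4 ⇒ (c0=1, c1=2, c2=4)
macro 5: S0 reads c2=4 → after 1×micro: 2; S1 reads c1=2 → after 1×micro: 2; S2 reads c1=2 → after 2×micro: 4 ⇒ (c0=2, c1=2, c2=4)

c0 at macro-step 4 = 1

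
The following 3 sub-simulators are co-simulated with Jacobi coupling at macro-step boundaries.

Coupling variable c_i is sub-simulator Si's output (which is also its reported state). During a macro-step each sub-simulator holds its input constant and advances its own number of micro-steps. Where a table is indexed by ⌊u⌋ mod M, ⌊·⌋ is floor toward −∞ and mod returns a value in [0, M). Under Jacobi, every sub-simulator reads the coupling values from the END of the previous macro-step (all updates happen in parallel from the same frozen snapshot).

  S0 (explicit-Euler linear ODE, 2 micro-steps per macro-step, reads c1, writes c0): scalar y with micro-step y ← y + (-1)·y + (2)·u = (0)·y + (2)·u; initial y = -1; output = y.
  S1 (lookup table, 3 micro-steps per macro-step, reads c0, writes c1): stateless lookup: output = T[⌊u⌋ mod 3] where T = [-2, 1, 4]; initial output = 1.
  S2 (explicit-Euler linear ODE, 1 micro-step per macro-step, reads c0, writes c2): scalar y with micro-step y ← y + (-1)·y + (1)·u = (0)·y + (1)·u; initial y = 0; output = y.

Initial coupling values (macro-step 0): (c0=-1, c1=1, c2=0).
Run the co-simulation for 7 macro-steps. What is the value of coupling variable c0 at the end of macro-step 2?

c0 at macro-step 2 = 8

macro 1: S0 reads c1=1 → after 2×micro: 2; S1 reads c0=-1 → after 3×micro: 4; S2 reads c0=-1 → after 1×micro: -1 ⇒ (c0=2, c1=4, c2=-1)
macro 2: S0 reads c1=4 → after 2×micro: 8; S1 reads c0=2 → after 3×micro: 4; S2 reads c0=2 → after 1×micro: 2 ⇒ (c0=8, c1=4, c2=2)
macro 3: S0 reads c1=4 → after 2×micro: 8; S1 reads c0=8 → after 3×micro: 4; S2 reads c0=8 → after 1×micro: 8 ⇒ (c0=8, c1=4, c2=8)
macro 4: S0 reads c1=4 → after 2×micro: 8; S1 reads c0=8 → after 3×micro: 4; S2 reads c0=8 → after 1×micro: 8 ⇒ (c0=8, c1=4, c2=8)
macro 5: S0 reads c1=4 → after 2×micro: 8; S1 reads c0=8 → after 3×micro: 4; S2 reads c0=8 → after 1×micro: 8 ⇒ (c0=8, c1=4, c2=8)
macro 6: S0 reads c1=4 → after 2×micro: 8; S1 reads c0=8 → after 3×micro: 4; S2 reads c0=8 → after 1×micro: 8 ⇒ (c0=8, c1=4, c2=8)
macro 7: S0 reads c1=4 → after 2×micro: 8; S1 reads c0=8 → after 3×micro: 4; S2 reads c0=8 → after 1×micro: 8 ⇒ (c0=8, c1=4, c2=8)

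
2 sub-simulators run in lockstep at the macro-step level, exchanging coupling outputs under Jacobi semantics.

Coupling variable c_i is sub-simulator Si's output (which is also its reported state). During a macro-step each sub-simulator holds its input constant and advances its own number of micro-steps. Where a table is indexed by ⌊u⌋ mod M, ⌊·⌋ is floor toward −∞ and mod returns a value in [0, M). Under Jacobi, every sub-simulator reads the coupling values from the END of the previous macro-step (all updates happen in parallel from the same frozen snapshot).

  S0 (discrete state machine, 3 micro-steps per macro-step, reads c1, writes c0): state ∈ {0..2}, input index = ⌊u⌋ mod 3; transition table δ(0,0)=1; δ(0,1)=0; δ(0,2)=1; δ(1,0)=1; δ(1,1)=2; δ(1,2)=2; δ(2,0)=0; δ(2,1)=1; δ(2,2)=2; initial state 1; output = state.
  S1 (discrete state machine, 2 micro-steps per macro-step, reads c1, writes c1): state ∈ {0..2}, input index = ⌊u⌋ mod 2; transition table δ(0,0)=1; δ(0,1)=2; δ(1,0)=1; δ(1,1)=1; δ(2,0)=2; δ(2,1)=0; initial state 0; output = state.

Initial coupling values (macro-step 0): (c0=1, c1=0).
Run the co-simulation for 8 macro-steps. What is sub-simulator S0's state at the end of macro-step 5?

macro 1: S0 reads c1=0 → after 3×micro: 1; S1 reads c1=0 → after 2×micro: 1 ⇒ (c0=1, c1=1)
macro 2: S0 reads c1=1 → after 3×micro: 2; S1 reads c1=1 → after 2×micro: 1 ⇒ (c0=2, c1=1)
macro 3: S0 reads c1=1 → after 3×micro: 1; S1 reads c1=1 → after 2×micro: 1 ⇒ (c0=1, c1=1)
macro 4: S0 reads c1=1 → after 3×micro: 2; S1 reads c1=1 → after 2×micro: 1 ⇒ (c0=2, c1=1)
macro 5: S0 reads c1=1 → after 3×micro: 1; S1 reads c1=1 → after 2×micro: 1 ⇒ (c0=1, c1=1)
macro 6: S0 reads c1=1 → after 3×micro: 2; S1 reads c1=1 → after 2×micro: 1 ⇒ (c0=2, c1=1)
macro 7: S0 reads c1=1 → after 3×micro: 1; S1 reads c1=1 → after 2×micro: 1 ⇒ (c0=1, c1=1)
macro 8: S0 reads c1=1 → after 3×micro: 2; S1 reads c1=1 → after 2×micro: 1 ⇒ (c0=2, c1=1)

S0 state at macro-step 5 = 1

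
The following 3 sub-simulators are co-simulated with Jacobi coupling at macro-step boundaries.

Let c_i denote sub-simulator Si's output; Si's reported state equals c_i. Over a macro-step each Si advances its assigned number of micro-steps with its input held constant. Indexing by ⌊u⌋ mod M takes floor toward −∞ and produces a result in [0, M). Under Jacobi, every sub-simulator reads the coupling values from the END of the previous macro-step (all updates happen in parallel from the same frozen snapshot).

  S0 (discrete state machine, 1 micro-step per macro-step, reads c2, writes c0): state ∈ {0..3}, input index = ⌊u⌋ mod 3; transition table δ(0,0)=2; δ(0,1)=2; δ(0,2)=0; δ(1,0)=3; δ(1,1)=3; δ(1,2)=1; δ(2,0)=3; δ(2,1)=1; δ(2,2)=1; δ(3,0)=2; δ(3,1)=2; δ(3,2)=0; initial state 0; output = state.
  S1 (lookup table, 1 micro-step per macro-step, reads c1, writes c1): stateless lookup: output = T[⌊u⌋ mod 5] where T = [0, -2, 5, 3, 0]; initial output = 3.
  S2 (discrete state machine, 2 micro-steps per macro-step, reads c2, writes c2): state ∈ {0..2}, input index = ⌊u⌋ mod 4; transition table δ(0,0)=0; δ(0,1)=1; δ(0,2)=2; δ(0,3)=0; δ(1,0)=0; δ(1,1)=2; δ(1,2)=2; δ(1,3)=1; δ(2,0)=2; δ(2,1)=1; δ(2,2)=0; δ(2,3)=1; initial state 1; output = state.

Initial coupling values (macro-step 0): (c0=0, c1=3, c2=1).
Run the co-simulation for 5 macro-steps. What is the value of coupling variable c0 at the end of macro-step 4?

c0 at macro-step 4 = 2

macro 1: S0 reads c2=1 → after 1×micro: 2; S1 reads c1=3 → after 1×micro: 3; S2 reads c2=1 → after 2×micro: 1 ⇒ (c0=2, c1=3, c2=1)
macro 2: S0 reads c2=1 → after 1×micro: 1; S1 reads c1=3 → after 1×micro: 3; S2 reads c2=1 → after 2×micro: 1 ⇒ (c0=1, c1=3, c2=1)
macro 3: S0 reads c2=1 → after 1×micro: 3; S1 reads c1=3 → after 1×micro: 3; S2 reads c2=1 → after 2×micro: 1 ⇒ (c0=3, c1=3, c2=1)
macro 4: S0 reads c2=1 → after 1×micro: 2; S1 reads c1=3 → after 1×micro: 3; S2 reads c2=1 → after 2×micro: 1 ⇒ (c0=2, c1=3, c2=1)
macro 5: S0 reads c2=1 → after 1×micro: 1; S1 reads c1=3 → after 1×micro: 3; S2 reads c2=1 → after 2×micro: 1 ⇒ (c0=1, c1=3, c2=1)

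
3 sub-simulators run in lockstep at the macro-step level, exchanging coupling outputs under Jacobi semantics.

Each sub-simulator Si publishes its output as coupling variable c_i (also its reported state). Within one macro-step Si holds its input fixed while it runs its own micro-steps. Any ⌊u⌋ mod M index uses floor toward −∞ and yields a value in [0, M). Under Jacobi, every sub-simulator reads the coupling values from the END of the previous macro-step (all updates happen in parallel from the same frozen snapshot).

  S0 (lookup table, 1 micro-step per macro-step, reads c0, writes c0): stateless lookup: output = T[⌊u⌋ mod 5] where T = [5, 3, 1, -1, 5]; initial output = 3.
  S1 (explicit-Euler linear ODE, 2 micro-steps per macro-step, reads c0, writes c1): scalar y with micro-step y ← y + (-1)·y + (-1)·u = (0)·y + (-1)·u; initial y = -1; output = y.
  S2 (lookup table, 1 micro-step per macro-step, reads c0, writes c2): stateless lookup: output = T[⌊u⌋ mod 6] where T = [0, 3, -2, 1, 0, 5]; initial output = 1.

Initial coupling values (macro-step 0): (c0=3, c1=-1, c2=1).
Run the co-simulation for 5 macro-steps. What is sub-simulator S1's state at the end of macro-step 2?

macro 1: S0 reads c0=3 → after 1×micro: -1; S1 reads c0=3 → after 2×micro: -3; S2 reads c0=3 → after 1×micro: 1 ⇒ (c0=-1, c1=-3, c2=1)
macro 2: S0 reads c0=-1 → after 1×micro: 5; S1 reads c0=-1 → after 2×micro: 1; S2 reads c0=-1 → after 1×micro: 5 ⇒ (c0=5, c1=1, c2=5)
macro 3: S0 reads c0=5 → after 1×micro: 5; S1 reads c0=5 → after 2×micro: -5; S2 reads c0=5 → after 1×micro: 5 ⇒ (c0=5, c1=-5, c2=5)
macro 4: S0 reads c0=5 → after 1×micro: 5; S1 reads c0=5 → after 2×micro: -5; S2 reads c0=5 → after 1×micro: 5 ⇒ (c0=5, c1=-5, c2=5)
macro 5: S0 reads c0=5 → after 1×micro: 5; S1 reads c0=5 → after 2×micro: -5; S2 reads c0=5 → after 1×micro: 5 ⇒ (c0=5, c1=-5, c2=5)

S1 state at macro-step 2 = 1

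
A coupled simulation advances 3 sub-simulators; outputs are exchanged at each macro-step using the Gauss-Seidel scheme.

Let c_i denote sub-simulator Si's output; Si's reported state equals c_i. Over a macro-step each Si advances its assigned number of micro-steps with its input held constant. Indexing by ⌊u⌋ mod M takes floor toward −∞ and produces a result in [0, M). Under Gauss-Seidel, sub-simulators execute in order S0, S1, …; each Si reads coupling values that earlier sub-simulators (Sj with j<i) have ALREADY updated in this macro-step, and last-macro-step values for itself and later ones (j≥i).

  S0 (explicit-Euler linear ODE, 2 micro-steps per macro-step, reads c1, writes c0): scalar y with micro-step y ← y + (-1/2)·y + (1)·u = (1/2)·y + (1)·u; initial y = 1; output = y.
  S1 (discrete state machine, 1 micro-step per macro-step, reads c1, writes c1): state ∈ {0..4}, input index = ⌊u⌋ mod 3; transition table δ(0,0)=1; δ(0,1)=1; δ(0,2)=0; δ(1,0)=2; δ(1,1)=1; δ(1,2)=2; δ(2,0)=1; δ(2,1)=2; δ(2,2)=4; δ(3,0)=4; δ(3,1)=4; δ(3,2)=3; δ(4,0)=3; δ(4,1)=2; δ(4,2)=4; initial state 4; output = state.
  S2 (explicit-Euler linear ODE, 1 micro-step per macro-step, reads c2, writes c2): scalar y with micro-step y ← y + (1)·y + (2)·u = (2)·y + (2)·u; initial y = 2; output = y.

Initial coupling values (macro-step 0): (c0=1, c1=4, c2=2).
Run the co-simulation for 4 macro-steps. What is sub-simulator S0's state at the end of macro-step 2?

macro 1: S0 reads c1=4 → after 2×micro: 25/4; S1 reads c1=4 → after 1×micro: 2; S2 reads c2=2 → after 1×micro: 8 ⇒ (c0=25/4, c1=2, c2=8)
macro 2: S0 reads c1=2 → after 2×micro: 73/16; S1 reads c1=2 → after 1×micro: 4; S2 reads c2=8 → after 1×micro: 32 ⇒ (c0=73/16, c1=4, c2=32)
macro 3: S0 reads c1=4 → after 2×micro: 457/64; S1 reads c1=4 → after 1×micro: 2; S2 reads c2=32 → after 1×micro: 128 ⇒ (c0=457/64, c1=2, c2=128)
macro 4: S0 reads c1=2 → after 2×micro: 1225/256; S1 reads c1=2 → after 1×micro: 4; S2 reads c2=128 → after 1×micro: 512 ⇒ (c0=1225/256, c1=4, c2=512)

S0 state at macro-step 2 = 73/16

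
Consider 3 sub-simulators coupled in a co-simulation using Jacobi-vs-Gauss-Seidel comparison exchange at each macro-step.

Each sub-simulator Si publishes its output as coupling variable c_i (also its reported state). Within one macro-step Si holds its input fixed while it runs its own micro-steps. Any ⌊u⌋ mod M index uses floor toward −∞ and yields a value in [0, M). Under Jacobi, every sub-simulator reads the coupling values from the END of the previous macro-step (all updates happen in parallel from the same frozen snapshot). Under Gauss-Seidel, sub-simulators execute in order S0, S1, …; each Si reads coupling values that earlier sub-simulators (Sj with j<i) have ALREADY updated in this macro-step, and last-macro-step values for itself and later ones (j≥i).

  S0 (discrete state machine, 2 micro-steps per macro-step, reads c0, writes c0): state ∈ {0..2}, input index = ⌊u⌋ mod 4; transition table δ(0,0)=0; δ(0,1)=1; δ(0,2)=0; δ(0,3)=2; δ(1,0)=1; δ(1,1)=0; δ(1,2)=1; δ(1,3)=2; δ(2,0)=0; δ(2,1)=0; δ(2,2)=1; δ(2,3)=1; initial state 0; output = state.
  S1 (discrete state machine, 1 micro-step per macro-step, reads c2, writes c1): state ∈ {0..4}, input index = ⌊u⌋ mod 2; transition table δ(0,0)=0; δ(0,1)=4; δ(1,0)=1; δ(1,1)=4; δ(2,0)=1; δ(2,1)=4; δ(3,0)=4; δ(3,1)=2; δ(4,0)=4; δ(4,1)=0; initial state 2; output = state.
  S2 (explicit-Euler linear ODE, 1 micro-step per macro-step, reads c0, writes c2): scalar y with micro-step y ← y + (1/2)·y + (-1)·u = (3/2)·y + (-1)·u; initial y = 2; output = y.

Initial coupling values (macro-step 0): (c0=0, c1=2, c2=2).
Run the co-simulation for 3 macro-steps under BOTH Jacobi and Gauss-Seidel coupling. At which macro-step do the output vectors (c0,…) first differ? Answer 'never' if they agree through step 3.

first divergence at macro-step: never

[Jacobi] macro 1: S0 reads c0=0 → after 2×micro: 0; S1 reads c2=2 → after 1×micro: 1; S2 reads c0=0 → after 1×micro: 3 ⇒ (c0=0, c1=1, c2=3)
[Jacobi] macro 2: S0 reads c0=0 → after 2×micro: 0; S1 reads c2=3 → after 1×micro: 4; S2 reads c0=0 → after 1×micro: 9/2 ⇒ (c0=0, c1=4, c2=9/2)
[Jacobi] macro 3: S0 reads c0=0 → after 2×micro: 0; S1 reads c2=9/2 → after 1×micro: 4; S2 reads c0=0 → after 1×micro: 27/4 ⇒ (c0=0, c1=4, c2=27/4)
[Gauss-Seidel] macro 1: S0 reads c0=0 → after 2×micro: 0; S1 reads c2=2 → after 1×micro: 1; S2 reads c0=0 → after 1×micro: 3 ⇒ (c0=0, c1=1, c2=3)
[Gauss-Seidel] macro 2: S0 reads c0=0 → after 2×micro: 0; S1 reads c2=3 → after 1×micro: 4; S2 reads c0=0 → after 1×micro: 9/2 ⇒ (c0=0, c1=4, c2=9/2)
[Gauss-Seidel] macro 3: S0 reads c0=0 → after 2×micro: 0; S1 reads c2=9/2 → after 1×micro: 4; S2 reads c0=0 → after 1×micro: 27/4 ⇒ (c0=0, c1=4, c2=27/4)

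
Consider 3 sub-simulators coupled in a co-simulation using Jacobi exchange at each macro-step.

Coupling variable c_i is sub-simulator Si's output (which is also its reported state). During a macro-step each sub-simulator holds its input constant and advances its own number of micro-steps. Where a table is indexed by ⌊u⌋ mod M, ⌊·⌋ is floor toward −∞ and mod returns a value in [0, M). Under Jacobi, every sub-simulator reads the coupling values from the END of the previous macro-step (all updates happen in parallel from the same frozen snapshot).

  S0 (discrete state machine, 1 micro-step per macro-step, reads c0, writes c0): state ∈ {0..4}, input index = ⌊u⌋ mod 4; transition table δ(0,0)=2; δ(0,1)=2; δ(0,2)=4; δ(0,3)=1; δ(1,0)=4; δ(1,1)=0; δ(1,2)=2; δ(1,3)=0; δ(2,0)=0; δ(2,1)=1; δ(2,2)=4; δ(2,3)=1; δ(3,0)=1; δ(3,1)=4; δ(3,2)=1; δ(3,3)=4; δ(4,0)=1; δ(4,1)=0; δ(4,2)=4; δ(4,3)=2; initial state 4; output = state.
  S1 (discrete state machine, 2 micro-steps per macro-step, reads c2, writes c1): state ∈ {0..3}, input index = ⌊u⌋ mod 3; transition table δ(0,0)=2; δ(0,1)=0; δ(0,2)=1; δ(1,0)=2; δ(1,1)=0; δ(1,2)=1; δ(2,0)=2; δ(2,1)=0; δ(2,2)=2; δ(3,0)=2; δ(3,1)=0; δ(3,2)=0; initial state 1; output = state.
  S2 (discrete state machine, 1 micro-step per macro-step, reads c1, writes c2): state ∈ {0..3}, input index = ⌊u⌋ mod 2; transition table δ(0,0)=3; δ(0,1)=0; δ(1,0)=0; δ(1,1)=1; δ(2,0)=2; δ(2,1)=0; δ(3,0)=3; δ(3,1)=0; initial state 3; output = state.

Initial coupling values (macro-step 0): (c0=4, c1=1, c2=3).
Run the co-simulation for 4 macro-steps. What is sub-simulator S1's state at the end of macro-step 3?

S1 state at macro-step 3 = 2

macro 1: S0 reads c0=4 → after 1×micro: 1; S1 reads c2=3 → after 2×micro: 2; S2 reads c1=1 → after 1×micro: 0 ⇒ (c0=1, c1=2, c2=0)
macro 2: S0 reads c0=1 → after 1×micro: 0; S1 reads c2=0 → after 2×micro: 2; S2 reads c1=2 → after 1×micro: 3 ⇒ (c0=0, c1=2, c2=3)
macro 3: S0 reads c0=0 → after 1×micro: 2; S1 reads c2=3 → after 2×micro: 2; S2 reads c1=2 → after 1×micro: 3 ⇒ (c0=2, c1=2, c2=3)
macro 4: S0 reads c0=2 → after 1×micro: 4; S1 reads c2=3 → after 2×micro: 2; S2 reads c1=2 → after 1×micro: 3 ⇒ (c0=4, c1=2, c2=3)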